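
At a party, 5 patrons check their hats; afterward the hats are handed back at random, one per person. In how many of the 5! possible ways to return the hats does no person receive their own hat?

44

The subfactorial !5 = [5!/e] (nearest integer).
5! = 120, and 120/e ≈ 44.15, so !5 = 44.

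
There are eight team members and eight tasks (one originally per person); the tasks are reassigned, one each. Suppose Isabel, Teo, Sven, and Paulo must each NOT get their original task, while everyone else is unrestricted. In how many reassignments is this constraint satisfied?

24024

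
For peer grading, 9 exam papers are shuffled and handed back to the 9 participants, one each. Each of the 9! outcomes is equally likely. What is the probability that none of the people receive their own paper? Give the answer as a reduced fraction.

Favorable outcomes: !9 = 133496.
Total outcomes: 9! = 362880.
Probability = 133496/362880 = 16687/45360.

16687/45360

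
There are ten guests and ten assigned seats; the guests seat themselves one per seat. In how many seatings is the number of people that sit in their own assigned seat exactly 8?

45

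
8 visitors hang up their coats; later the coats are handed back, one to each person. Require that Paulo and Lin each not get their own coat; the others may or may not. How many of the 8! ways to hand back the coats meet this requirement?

30960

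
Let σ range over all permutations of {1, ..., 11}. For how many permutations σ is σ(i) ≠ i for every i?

14684570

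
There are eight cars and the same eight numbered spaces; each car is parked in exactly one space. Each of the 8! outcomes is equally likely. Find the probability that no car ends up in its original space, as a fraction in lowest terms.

Favorable outcomes: !8 = 14833.
Total outcomes: 8! = 40320.
Probability = 14833/40320 = 2119/5760.

2119/5760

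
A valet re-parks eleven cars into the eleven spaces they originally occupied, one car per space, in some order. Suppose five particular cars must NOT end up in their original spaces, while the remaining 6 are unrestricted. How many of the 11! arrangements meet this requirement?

25022880

Let A_j be the event that the j-th constrained one is fixed. By inclusion-exclusion over the 5 events:
Σ_{j=0}^{5} (-1)^j C(5,j)(11-j)!
= C(5,0)·11! - C(5,1)·10! + C(5,2)·9! - C(5,3)·8! + C(5,4)·7! - C(5,5)·6!
= 39916800 - 18144000 + 3628800 - 403200 + 25200 - 720
= 25022880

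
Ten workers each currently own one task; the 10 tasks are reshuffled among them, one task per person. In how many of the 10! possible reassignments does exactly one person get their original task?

Pick the single fixed position: C(10,1) = 10 ways.
The remaining 9 must be deranged: !9 = 133496.
Total: 10 × 133496 = 1334960.

1334960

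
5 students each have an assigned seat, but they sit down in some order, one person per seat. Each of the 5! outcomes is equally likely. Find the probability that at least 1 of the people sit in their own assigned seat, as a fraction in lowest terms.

19/30

Favorable outcomes: Σ_{i≥1} C(5,i)·!(5-i) = 5·9 + 10·2 + 10·1 + 5·0 + 1·1 = 76.
Total outcomes: 5! = 120.
Probability = 76/120 = 19/30.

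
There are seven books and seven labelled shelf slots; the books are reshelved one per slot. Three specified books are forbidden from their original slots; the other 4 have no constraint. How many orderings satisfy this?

3216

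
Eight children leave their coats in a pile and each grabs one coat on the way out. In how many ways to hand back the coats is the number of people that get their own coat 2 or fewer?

37085

Sum C(8,i)·!(8-i) for i = 0..2:
  i=0: C(8,0)·!8 = 1·14833 = 14833
  i=1: C(8,1)·!7 = 8·1854 = 14832
  i=2: C(8,2)·!6 = 28·265 = 7420
Total = 37085.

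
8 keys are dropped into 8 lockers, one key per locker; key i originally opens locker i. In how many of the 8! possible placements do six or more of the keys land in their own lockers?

29

# with exactly i fixed is C(8,i)·!(8-i); sum over i=6..8:
  i=6: C(8,6)·!2 = 28·1 = 28
  i=7: C(8,7)·!1 = 8·0 = 0
  i=8: C(8,8)·!0 = 1·1 = 1
Total = 29.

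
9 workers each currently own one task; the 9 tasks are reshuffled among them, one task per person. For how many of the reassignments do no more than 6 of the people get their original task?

362843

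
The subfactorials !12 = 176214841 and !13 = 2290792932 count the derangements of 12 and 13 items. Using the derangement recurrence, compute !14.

32071101049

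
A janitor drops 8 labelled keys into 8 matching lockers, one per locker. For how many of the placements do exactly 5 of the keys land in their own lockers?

Choose which 5 of the 8 are fixed: C(8,5) = 56.
The other 3 form a derangement: !3 = 2.
Total: 56 × 2 = 112.

112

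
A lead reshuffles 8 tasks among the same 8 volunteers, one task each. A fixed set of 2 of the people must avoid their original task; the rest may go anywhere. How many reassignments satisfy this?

30960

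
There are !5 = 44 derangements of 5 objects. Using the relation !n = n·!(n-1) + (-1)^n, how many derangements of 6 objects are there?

265

!6 = 6·44 + 1 = 265.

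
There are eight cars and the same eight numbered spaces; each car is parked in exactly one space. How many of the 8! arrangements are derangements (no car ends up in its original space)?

14833

Use !n = n·!(n-1) + (-1)^n.
!8 = 8·1854 + 1 = 14833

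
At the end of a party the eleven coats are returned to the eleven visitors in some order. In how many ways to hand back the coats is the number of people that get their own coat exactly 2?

7342280

Choose which 2 of the 11 are fixed: C(11,2) = 55.
The remaining 9 must be deranged: !9 = 133496.
Total: 55 × 133496 = 7342280.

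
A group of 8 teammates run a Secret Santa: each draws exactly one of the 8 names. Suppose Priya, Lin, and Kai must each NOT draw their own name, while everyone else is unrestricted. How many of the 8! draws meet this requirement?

Inclusion-exclusion on the 3 forbidden self-matches:
Σ_{j=0}^{3} (-1)^j C(3,j)(8-j)!
= C(3,0)·8! - C(3,1)·7! + C(3,2)·6! - C(3,3)·5!
= 40320 - 15120 + 2160 - 120
= 27240

27240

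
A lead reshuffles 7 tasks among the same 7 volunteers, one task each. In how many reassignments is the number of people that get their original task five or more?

# with exactly i fixed is C(7,i)·!(7-i); sum over i=5..7:
  i=5: C(7,5)·!2 = 21·1 = 21
  i=6: C(7,6)·!1 = 7·0 = 0
  i=7: C(7,7)·!0 = 1·1 = 1
Total = 22.

22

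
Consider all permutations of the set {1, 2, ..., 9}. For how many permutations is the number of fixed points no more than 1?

# with exactly i fixed is C(9,i)·!(9-i); sum over i=0..1:
  i=0: C(9,0)·!9 = 1·133496 = 133496
  i=1: C(9,1)·!8 = 9·14833 = 133497
Total = 266993.

266993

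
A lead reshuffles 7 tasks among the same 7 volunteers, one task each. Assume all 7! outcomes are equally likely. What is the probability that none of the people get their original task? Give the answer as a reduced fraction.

103/280

Favorable outcomes: !7 = 1854.
Total outcomes: 7! = 5040.
Probability = 1854/5040 = 103/280.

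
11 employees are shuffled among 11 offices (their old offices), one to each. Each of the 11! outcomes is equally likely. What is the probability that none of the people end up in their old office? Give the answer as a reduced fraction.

Favorable outcomes: !11 = 14684570.
Total outcomes: 11! = 39916800.
Probability = 14684570/39916800 = 1468457/3991680.

1468457/3991680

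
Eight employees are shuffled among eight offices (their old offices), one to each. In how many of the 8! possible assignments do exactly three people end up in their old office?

2464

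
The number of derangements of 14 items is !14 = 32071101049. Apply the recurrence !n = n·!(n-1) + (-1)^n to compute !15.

481066515734

!15 = 15·32071101049 - 1 = 481066515734.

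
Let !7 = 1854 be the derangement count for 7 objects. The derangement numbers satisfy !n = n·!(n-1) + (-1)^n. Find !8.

14833

!8 = 8·1854 + 1 = 14833.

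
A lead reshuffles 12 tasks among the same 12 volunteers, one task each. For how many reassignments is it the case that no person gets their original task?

176214841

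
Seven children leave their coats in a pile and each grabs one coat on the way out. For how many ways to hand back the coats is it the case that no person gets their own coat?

By inclusion-exclusion, !7 = Σ (-1)^k · 7!/k! for k=0..7
= 7! - 7!/1! + 7!/2! - 7!/3! + 7!/4! - 7!/5! + 7!/6! - 7!/7!
= 5040 - 5040 + 2520 - 840 + 210 - 42 + 7 - 1
= 1854

1854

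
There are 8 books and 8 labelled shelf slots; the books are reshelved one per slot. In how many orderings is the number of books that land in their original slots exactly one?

Pick the single fixed position: C(8,1) = 8 ways.
The other 7 form a derangement: !7 = 1854.
Total: 8 × 1854 = 14832.

14832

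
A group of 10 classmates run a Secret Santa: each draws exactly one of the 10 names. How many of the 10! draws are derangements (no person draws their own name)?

Recurrence: !10 = 9·(!9 + !8).
!10 = 9·(133496 + 14833) = 9·148329 = 1334961

1334961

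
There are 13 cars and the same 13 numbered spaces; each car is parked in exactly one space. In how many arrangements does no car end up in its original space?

2290792932

Use !n = n·!(n-1) + (-1)^n.
!13 = 13·176214841 - 1 = 2290792932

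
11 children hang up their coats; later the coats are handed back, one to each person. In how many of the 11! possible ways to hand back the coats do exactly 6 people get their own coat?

20328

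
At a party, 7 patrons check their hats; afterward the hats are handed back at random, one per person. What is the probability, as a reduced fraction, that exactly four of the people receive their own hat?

1/72

Favorable outcomes: C(7,4)·!3 = 35·2 = 70.
Total outcomes: 7! = 5040.
Probability = 70/5040 = 1/72.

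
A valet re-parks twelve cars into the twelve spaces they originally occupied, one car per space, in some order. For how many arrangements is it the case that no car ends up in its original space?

176214841

Use !n = n·!(n-1) + (-1)^n.
!12 = 12·14684570 + 1 = 176214841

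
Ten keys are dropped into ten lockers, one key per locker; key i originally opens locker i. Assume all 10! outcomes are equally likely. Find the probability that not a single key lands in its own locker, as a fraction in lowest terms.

Favorable outcomes: !10 = 1334961.
Total outcomes: 10! = 3628800.
Probability = 1334961/3628800 = 16481/44800.

16481/44800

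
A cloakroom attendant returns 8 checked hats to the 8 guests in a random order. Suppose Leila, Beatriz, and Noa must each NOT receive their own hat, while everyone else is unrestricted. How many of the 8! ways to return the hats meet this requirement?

27240

Inclusion-exclusion on the 3 forbidden self-matches:
Σ_{j=0}^{3} (-1)^j C(3,j)(8-j)!
= C(3,0)·8! - C(3,1)·7! + C(3,2)·6! - C(3,3)·5!
= 40320 - 15120 + 2160 - 120
= 27240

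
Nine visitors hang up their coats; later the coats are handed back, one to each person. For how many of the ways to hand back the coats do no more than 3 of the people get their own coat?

355997

# with exactly i fixed is C(9,i)·!(9-i); sum over i=0..3:
  i=0: C(9,0)·!9 = 1·133496 = 133496
  i=1: C(9,1)·!8 = 9·14833 = 133497
  i=2: C(9,2)·!7 = 36·1854 = 66744
  i=3: C(9,3)·!6 = 84·265 = 22260
Total = 355997.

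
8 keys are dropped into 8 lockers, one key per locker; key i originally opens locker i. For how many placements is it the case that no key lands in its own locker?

Use !n = (n-1)(!(n-1) + !(n-2)).
!8 = 7·(1854 + 265) = 7·2119 = 14833

14833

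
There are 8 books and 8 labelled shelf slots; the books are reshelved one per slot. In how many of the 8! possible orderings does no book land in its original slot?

14833

By inclusion-exclusion, !8 = Σ (-1)^k · 8!/k! for k=0..8
= 8! - 8!/1! + 8!/2! - 8!/3! + 8!/4! - 8!/5! + 8!/6! - 8!/7! + 8!/8!
= 40320 - 40320 + 20160 - 6720 + 1680 - 336 + 56 - 8 + 1
= 14833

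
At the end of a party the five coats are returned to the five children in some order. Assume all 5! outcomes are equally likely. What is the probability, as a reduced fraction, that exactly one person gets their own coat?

3/8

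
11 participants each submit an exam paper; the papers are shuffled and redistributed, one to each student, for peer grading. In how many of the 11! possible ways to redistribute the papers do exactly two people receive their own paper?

Choose which 2 of the 11 are fixed: C(11,2) = 55.
The other 9 form a derangement: !9 = 133496.
Total: 55 × 133496 = 7342280.

7342280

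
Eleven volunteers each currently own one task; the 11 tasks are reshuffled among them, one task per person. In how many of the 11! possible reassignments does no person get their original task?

14684570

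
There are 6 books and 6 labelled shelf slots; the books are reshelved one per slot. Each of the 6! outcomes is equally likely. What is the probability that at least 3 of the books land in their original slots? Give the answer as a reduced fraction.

Favorable outcomes: Σ_{i≥3} C(6,i)·!(6-i) = 20·2 + 15·1 + 6·0 + 1·1 = 56.
Total outcomes: 6! = 720.
Probability = 56/720 = 7/90.

7/90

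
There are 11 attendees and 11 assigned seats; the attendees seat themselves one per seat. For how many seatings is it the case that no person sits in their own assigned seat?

14684570

!11 is the nearest integer to 11!/e.
11! = 39916800, and 39916800/e ≈ 14684570.08, so !11 = 14684570.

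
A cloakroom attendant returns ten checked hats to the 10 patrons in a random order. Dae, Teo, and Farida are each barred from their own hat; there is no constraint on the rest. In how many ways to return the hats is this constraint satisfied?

Inclusion-exclusion on the 3 forbidden self-matches:
Σ_{j=0}^{3} (-1)^j C(3,j)(10-j)!
= C(3,0)·10! - C(3,1)·9! + C(3,2)·8! - C(3,3)·7!
= 3628800 - 1088640 + 120960 - 5040
= 2656080

2656080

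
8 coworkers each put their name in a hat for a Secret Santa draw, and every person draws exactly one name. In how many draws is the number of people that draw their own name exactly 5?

112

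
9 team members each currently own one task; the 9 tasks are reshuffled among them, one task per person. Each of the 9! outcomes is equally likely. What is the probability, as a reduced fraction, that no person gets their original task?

Favorable outcomes: !9 = 133496.
Total outcomes: 9! = 362880.
Probability = 133496/362880 = 16687/45360.

16687/45360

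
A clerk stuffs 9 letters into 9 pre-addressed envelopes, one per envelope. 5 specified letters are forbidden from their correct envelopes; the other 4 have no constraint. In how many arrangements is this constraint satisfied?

205056

Inclusion-exclusion on the 5 forbidden self-matches:
Σ_{j=0}^{5} (-1)^j C(5,j)(9-j)!
= C(5,0)·9! - C(5,1)·8! + C(5,2)·7! - C(5,3)·6! + C(5,4)·5! - C(5,5)·4!
= 362880 - 201600 + 50400 - 7200 + 600 - 24
= 205056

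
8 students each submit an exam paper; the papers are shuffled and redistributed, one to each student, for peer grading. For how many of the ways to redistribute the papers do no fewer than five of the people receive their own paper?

141

Sum C(8,i)·!(8-i) for i = 5..8:
  i=5: C(8,5)·!3 = 56·2 = 112
  i=6: C(8,6)·!2 = 28·1 = 28
  i=7: C(8,7)·!1 = 8·0 = 0
  i=8: C(8,8)·!0 = 1·1 = 1
Total = 141.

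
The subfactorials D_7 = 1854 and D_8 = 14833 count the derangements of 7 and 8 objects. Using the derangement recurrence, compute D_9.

D_9 = (9-1)·(D_8 + D_7) = 8·(14833 + 1854) = 8·16687 = 133496.

133496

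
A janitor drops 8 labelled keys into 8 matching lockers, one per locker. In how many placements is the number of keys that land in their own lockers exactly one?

Choose which one of the 8 is fixed: C(8,1) = 8.
The remaining 7 must be deranged: !7 = 1854.
Total: 8 × 1854 = 14832.

14832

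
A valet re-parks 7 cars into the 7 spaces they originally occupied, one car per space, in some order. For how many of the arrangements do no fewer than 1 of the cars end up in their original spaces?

3186

# with exactly i fixed is C(7,i)·!(7-i); sum over i=1..7:
  i=1: C(7,1)·!6 = 7·265 = 1855
  i=2: C(7,2)·!5 = 21·44 = 924
  i=3: C(7,3)·!4 = 35·9 = 315
  i=4: C(7,4)·!3 = 35·2 = 70
  i=5: C(7,5)·!2 = 21·1 = 21
  i=6: C(7,6)·!1 = 7·0 = 0
  i=7: C(7,7)·!0 = 1·1 = 1
Total = 3186.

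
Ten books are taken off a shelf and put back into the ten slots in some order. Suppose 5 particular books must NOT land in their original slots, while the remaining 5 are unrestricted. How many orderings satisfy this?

2170680

Inclusion-exclusion on the 5 forbidden self-matches:
Σ_{j=0}^{5} (-1)^j C(5,j)(10-j)!
= C(5,0)·10! - C(5,1)·9! + C(5,2)·8! - C(5,3)·7! + C(5,4)·6! - C(5,5)·5!
= 3628800 - 1814400 + 403200 - 50400 + 3600 - 120
= 2170680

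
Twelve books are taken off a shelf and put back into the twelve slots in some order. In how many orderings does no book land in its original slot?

The number of derangements of 12 is !12 = Σ_{k=0}^{12} (-1)^k·12!/k!
= 12! - 12!/1! + 12!/2! - 12!/3! + 12!/4! - 12!/5! + 12!/6! - 12!/7! + 12!/8! - 12!/9! + 12!/10! - 12!/11! + 12!/12!
= 479001600 - 479001600 + 239500800 - 79833600 + 19958400 - 3991680 + 665280 - 95040 + 11880 - 1320 + 132 - 12 + 1
= 176214841

176214841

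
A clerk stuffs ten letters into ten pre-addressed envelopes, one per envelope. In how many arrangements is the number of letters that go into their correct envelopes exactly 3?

222480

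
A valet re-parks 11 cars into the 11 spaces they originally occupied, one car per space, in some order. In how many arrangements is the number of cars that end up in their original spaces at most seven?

Sum C(11,i)·!(11-i) for i = 0..7:
  i=0: C(11,0)·!11 = 1·14684570 = 14684570
  i=1: C(11,1)·!10 = 11·1334961 = 14684571
  i=2: C(11,2)·!9 = 55·133496 = 7342280
  i=3: C(11,3)·!8 = 165·14833 = 2447445
  i=4: C(11,4)·!7 = 330·1854 = 611820
  i=5: C(11,5)·!6 = 462·265 = 122430
  i=6: C(11,6)·!5 = 462·44 = 20328
  i=7: C(11,7)·!4 = 330·9 = 2970
Total = 39916414.

39916414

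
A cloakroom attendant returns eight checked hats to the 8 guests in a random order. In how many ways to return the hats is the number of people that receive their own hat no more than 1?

29665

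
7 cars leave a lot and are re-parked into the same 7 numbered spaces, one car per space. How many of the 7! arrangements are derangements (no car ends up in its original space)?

1854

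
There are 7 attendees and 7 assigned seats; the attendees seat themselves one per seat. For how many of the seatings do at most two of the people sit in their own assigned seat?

# with exactly i fixed is C(7,i)·!(7-i); sum over i=0..2:
  i=0: C(7,0)·!7 = 1·1854 = 1854
  i=1: C(7,1)·!6 = 7·265 = 1855
  i=2: C(7,2)·!5 = 21·44 = 924
Total = 4633.

4633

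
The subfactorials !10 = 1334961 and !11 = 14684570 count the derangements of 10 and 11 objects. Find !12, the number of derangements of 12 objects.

176214841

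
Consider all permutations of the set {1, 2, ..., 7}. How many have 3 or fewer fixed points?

4948

Sum C(7,i)·!(7-i) for i = 0..3:
  i=0: C(7,0)·!7 = 1·1854 = 1854
  i=1: C(7,1)·!6 = 7·265 = 1855
  i=2: C(7,2)·!5 = 21·44 = 924
  i=3: C(7,3)·!4 = 35·9 = 315
Total = 4948.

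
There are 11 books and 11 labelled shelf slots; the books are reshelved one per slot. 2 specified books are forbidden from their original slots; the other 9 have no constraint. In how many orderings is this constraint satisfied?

33022080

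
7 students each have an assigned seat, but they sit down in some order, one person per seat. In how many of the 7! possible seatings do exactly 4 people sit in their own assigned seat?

Pick the 4 fixed positions: C(7,4) = 35 ways.
The remaining 3 must be deranged: !3 = 2.
Total: 35 × 2 = 70.

70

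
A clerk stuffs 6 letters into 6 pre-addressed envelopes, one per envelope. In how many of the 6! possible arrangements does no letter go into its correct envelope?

Use !n = (n-1)(!(n-1) + !(n-2)).
!6 = 5·(44 + 9) = 5·53 = 265

265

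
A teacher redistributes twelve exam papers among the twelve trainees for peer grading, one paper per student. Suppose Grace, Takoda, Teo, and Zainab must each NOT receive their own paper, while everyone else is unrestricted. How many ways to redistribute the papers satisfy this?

339696000

Inclusion-exclusion on the 4 forbidden self-matches:
Σ_{j=0}^{4} (-1)^j C(4,j)(12-j)!
= C(4,0)·12! - C(4,1)·11! + C(4,2)·10! - C(4,3)·9! + C(4,4)·8!
= 479001600 - 159667200 + 21772800 - 1451520 + 40320
= 339696000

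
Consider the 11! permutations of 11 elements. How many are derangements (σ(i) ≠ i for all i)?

!11 = 11! · Σ_{k=0}^{11} (-1)^k/k!
= 11! - 11!/1! + 11!/2! - 11!/3! + 11!/4! - 11!/5! + 11!/6! - 11!/7! + 11!/8! - 11!/9! + 11!/10! - 11!/11!
= 39916800 - 39916800 + 19958400 - 6652800 + 1663200 - 332640 + 55440 - 7920 + 990 - 110 + 11 - 1
= 14684570

14684570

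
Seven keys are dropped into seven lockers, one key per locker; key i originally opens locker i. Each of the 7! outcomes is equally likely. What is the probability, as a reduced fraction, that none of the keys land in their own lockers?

Favorable outcomes: !7 = 1854.
Total outcomes: 7! = 5040.
Probability = 1854/5040 = 103/280.

103/280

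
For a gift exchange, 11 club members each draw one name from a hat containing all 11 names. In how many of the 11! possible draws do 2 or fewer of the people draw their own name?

# with exactly i fixed is C(11,i)·!(11-i); sum over i=0..2:
  i=0: C(11,0)·!11 = 1·14684570 = 14684570
  i=1: C(11,1)·!10 = 11·1334961 = 14684571
  i=2: C(11,2)·!9 = 55·133496 = 7342280
Total = 36711421.

36711421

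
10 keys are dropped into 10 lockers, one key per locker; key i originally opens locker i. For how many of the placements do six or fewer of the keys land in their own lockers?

3628514

Sum C(10,i)·!(10-i) for i = 0..6:
  i=0: C(10,0)·!10 = 1·1334961 = 1334961
  i=1: C(10,1)·!9 = 10·133496 = 1334960
  i=2: C(10,2)·!8 = 45·14833 = 667485
  i=3: C(10,3)·!7 = 120·1854 = 222480
  i=4: C(10,4)·!6 = 210·265 = 55650
  i=5: C(10,5)·!5 = 252·44 = 11088
  i=6: C(10,6)·!4 = 210·9 = 1890
Total = 3628514.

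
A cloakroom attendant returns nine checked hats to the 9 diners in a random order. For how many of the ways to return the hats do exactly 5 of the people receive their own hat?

1134

Pick the 5 fixed positions: C(9,5) = 126 ways.
The remaining 4 must be deranged: !4 = 9.
Total: 126 × 9 = 1134.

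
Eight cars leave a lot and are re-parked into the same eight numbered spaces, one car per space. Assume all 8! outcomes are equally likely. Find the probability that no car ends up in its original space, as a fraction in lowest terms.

2119/5760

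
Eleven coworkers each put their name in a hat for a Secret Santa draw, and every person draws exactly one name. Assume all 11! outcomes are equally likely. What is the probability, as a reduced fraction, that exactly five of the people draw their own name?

53/17280

Favorable outcomes: C(11,5)·!6 = 462·265 = 122430.
Total outcomes: 11! = 39916800.
Probability = 122430/39916800 = 53/17280.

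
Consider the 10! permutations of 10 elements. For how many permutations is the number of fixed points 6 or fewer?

3628514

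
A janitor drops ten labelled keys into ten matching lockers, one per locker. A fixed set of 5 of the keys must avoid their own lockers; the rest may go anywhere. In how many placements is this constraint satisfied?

2170680

Inclusion-exclusion on the 5 forbidden self-matches:
Σ_{j=0}^{5} (-1)^j C(5,j)(10-j)!
= C(5,0)·10! - C(5,1)·9! + C(5,2)·8! - C(5,3)·7! + C(5,4)·6! - C(5,5)·5!
= 3628800 - 1814400 + 403200 - 50400 + 3600 - 120
= 2170680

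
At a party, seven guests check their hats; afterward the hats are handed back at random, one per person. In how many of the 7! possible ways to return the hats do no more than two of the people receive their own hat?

4633

# with exactly i fixed is C(7,i)·!(7-i); sum over i=0..2:
  i=0: C(7,0)·!7 = 1·1854 = 1854
  i=1: C(7,1)·!6 = 7·265 = 1855
  i=2: C(7,2)·!5 = 21·44 = 924
Total = 4633.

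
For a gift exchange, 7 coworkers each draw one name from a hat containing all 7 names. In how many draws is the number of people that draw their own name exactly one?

Pick the single fixed position: C(7,1) = 7 ways.
The remaining 6 must be deranged: !6 = 265.
Total: 7 × 265 = 1855.

1855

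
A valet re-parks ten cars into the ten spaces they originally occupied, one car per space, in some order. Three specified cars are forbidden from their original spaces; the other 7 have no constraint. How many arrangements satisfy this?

Inclusion-exclusion on the 3 forbidden self-matches:
Σ_{j=0}^{3} (-1)^j C(3,j)(10-j)!
= C(3,0)·10! - C(3,1)·9! + C(3,2)·8! - C(3,3)·7!
= 3628800 - 1088640 + 120960 - 5040
= 2656080

2656080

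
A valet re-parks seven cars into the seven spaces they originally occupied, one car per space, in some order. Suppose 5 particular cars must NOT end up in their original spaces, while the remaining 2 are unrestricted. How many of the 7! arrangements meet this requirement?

2428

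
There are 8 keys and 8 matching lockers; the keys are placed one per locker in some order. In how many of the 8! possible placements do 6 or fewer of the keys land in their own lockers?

40319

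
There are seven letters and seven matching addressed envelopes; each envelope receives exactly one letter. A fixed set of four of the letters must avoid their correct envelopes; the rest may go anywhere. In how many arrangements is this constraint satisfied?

Let A_j be the event that the j-th constrained one is fixed. By inclusion-exclusion over the 4 events:
Σ_{j=0}^{4} (-1)^j C(4,j)(7-j)!
= C(4,0)·7! - C(4,1)·6! + C(4,2)·5! - C(4,3)·4! + C(4,4)·3!
= 5040 - 2880 + 720 - 96 + 6
= 2790

2790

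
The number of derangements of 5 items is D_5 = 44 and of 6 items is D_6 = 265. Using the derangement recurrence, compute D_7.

1854

D_7 = (7-1)·(D_6 + D_5) = 6·(265 + 44) = 6·309 = 1854.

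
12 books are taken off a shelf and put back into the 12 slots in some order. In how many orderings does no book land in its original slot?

The number of derangements of 12 is !12 = Σ_{k=0}^{12} (-1)^k·12!/k!
= 12! - 12!/1! + 12!/2! - 12!/3! + 12!/4! - 12!/5! + 12!/6! - 12!/7! + 12!/8! - 12!/9! + 12!/10! - 12!/11! + 12!/12!
= 479001600 - 479001600 + 239500800 - 79833600 + 19958400 - 3991680 + 665280 - 95040 + 11880 - 1320 + 132 - 12 + 1
= 176214841

176214841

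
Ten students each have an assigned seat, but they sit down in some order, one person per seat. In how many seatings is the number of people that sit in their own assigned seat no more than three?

3559886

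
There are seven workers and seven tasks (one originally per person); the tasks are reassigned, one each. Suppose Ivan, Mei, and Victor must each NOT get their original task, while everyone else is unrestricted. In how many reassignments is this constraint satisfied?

3216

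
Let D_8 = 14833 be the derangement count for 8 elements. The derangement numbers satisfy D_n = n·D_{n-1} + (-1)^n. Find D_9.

D_9 = 9·14833 - 1 = 133496.

133496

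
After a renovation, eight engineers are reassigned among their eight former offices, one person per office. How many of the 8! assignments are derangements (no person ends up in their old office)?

Recurrence: !8 = 7·(!7 + !6).
!8 = 7·(1854 + 265) = 7·2119 = 14833

14833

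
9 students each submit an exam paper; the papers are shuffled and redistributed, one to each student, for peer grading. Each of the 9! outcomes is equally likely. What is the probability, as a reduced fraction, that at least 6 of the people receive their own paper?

Favorable outcomes: Σ_{i≥6} C(9,i)·!(9-i) = 84·2 + 36·1 + 9·0 + 1·1 = 205.
Total outcomes: 9! = 362880.
Probability = 205/362880 = 41/72576.

41/72576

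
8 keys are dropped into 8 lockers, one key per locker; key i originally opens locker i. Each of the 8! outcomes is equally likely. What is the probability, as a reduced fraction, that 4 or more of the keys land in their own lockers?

Favorable outcomes: Σ_{i≥4} C(8,i)·!(8-i) = 70·9 + 56·2 + 28·1 + 8·0 + 1·1 = 771.
Total outcomes: 8! = 40320.
Probability = 771/40320 = 257/13440.

257/13440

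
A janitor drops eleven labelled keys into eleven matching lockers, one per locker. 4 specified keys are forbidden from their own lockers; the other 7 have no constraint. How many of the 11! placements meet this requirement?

27422640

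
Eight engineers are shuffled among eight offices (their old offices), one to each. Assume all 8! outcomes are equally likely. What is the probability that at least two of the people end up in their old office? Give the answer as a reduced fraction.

2131/8064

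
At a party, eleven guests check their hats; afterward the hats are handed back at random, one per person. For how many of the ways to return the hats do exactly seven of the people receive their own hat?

2970

Pick the 7 fixed positions: C(11,7) = 330 ways.
The other 4 form a derangement: !4 = 9.
Total: 330 × 9 = 2970.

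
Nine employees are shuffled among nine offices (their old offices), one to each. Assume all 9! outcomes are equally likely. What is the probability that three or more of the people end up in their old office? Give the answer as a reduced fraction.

29143/362880

Favorable outcomes: Σ_{i≥3} C(9,i)·!(9-i) = 84·265 + 126·44 + 126·9 + 84·2 + 36·1 + 9·0 + 1·1 = 29143.
Total outcomes: 9! = 362880.
Probability = 29143/362880 = 29143/362880.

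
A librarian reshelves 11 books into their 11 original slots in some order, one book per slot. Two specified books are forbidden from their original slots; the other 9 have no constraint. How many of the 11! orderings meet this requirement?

33022080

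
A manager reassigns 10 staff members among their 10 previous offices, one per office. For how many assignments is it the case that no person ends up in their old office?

1334961

!10 = 10! · Σ_{k=0}^{10} (-1)^k/k!
= 10! - 10!/1! + 10!/2! - 10!/3! + 10!/4! - 10!/5! + 10!/6! - 10!/7! + 10!/8! - 10!/9! + 10!/10!
= 3628800 - 3628800 + 1814400 - 604800 + 151200 - 30240 + 5040 - 720 + 90 - 10 + 1
= 1334961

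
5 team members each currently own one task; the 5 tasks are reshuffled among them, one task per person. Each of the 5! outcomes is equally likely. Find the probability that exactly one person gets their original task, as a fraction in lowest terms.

3/8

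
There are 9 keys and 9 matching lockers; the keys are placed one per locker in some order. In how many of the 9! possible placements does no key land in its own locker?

133496

Use !n = (n-1)(!(n-1) + !(n-2)).
!9 = 8·(14833 + 1854) = 8·16687 = 133496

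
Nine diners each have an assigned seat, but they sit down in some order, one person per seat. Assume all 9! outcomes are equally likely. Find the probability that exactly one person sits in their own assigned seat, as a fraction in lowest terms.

Favorable outcomes: C(9,1)·!8 = 9·14833 = 133497.
Total outcomes: 9! = 362880.
Probability = 133497/362880 = 2119/5760.

2119/5760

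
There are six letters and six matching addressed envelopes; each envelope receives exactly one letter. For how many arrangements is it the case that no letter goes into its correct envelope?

The subfactorial !6 = [6!/e] (nearest integer).
6! = 720, and 720/e ≈ 264.87, so !6 = 265.

265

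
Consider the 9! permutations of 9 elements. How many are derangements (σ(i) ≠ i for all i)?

133496

!9 is the nearest integer to 9!/e.
9! = 362880, and 362880/e ≈ 133496.09, so !9 = 133496.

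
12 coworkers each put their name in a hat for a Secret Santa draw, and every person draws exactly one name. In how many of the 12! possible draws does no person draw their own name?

176214841

The subfactorial !12 = [12!/e] (nearest integer).
12! = 479001600, and 479001600/e ≈ 176214840.93, so !12 = 176214841.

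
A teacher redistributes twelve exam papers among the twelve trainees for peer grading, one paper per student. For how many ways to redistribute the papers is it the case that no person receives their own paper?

176214841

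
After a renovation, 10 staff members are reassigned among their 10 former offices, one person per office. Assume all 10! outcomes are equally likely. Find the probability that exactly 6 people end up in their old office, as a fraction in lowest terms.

1/1920

Favorable outcomes: C(10,6)·!4 = 210·9 = 1890.
Total outcomes: 10! = 3628800.
Probability = 1890/3628800 = 1/1920.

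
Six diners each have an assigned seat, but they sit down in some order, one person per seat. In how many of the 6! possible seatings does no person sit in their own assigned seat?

265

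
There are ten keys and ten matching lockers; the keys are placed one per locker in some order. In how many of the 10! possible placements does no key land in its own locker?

1334961

!10 is the nearest integer to 10!/e.
10! = 3628800, and 3628800/e ≈ 1334960.92, so !10 = 1334961.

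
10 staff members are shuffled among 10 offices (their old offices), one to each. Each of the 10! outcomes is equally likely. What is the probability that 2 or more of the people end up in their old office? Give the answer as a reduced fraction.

Favorable outcomes: Σ_{i≥2} C(10,i)·!(10-i) = 45·14833 + 120·1854 + 210·265 + 252·44 + 210·9 + 120·2 + 45·1 + 10·0 + 1·1 = 958879.
Total outcomes: 10! = 3628800.
Probability = 958879/3628800 = 958879/3628800.

958879/3628800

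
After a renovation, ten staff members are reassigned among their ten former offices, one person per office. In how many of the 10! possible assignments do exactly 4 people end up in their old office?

55650

Pick the 4 fixed positions: C(10,4) = 210 ways.
The other 6 form a derangement: !6 = 265.
Total: 210 × 265 = 55650.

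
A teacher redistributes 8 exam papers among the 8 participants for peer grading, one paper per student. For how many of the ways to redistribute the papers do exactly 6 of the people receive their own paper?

Pick the 6 fixed positions: C(8,6) = 28 ways.
The remaining 2 must be deranged: !2 = 1.
Total: 28 × 1 = 28.

28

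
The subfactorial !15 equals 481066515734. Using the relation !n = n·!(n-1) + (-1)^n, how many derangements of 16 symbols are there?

7697064251745

!16 = 16·481066515734 + 1 = 7697064251745.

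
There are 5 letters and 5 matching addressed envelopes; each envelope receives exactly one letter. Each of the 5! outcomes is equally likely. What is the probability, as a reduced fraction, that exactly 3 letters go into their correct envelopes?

1/12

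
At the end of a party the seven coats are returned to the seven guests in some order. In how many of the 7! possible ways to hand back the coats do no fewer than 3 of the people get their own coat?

Sum C(7,i)·!(7-i) for i = 3..7:
  i=3: C(7,3)·!4 = 35·9 = 315
  i=4: C(7,4)·!3 = 35·2 = 70
  i=5: C(7,5)·!2 = 21·1 = 21
  i=6: C(7,6)·!1 = 7·0 = 0
  i=7: C(7,7)·!0 = 1·1 = 1
Total = 407.

407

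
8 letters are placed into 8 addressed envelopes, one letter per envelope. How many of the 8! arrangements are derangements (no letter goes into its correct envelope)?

14833

The subfactorial !8 = [8!/e] (nearest integer).
8! = 40320, and 40320/e ≈ 14832.90, so !8 = 14833.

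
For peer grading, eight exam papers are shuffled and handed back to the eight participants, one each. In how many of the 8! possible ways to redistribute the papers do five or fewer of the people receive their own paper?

40291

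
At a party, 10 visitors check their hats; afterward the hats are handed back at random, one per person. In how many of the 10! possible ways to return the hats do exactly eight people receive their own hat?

45

Pick the 8 fixed positions: C(10,8) = 45 ways.
The other 2 form a derangement: !2 = 1.
Total: 45 × 1 = 45.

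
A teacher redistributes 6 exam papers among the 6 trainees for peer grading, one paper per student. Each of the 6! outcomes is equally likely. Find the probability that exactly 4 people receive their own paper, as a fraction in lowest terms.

1/48

Favorable outcomes: C(6,4)·!2 = 15·1 = 15.
Total outcomes: 6! = 720.
Probability = 15/720 = 1/48.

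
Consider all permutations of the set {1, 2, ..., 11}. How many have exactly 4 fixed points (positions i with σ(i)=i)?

611820

Pick the 4 fixed positions: C(11,4) = 330 ways.
The remaining 7 must be deranged: !7 = 1854.
Total: 330 × 1854 = 611820.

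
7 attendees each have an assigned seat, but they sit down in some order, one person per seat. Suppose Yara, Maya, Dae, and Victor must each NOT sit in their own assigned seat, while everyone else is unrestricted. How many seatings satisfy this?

Inclusion-exclusion on the 4 forbidden self-matches:
Σ_{j=0}^{4} (-1)^j C(4,j)(7-j)!
= C(4,0)·7! - C(4,1)·6! + C(4,2)·5! - C(4,3)·4! + C(4,4)·3!
= 5040 - 2880 + 720 - 96 + 6
= 2790

2790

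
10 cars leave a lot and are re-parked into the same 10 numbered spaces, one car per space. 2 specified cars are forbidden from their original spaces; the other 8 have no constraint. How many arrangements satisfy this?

Inclusion-exclusion on the 2 forbidden self-matches:
Σ_{j=0}^{2} (-1)^j C(2,j)(10-j)!
= C(2,0)·10! - C(2,1)·9! + C(2,2)·8!
= 3628800 - 725760 + 40320
= 2943360

2943360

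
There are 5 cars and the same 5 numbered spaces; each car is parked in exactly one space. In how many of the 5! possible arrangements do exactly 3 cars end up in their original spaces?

Pick the 3 fixed positions: C(5,3) = 10 ways.
The remaining 2 must be deranged: !2 = 1.
Total: 10 × 1 = 10.

10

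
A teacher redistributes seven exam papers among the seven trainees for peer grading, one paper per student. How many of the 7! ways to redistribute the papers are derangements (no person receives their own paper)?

1854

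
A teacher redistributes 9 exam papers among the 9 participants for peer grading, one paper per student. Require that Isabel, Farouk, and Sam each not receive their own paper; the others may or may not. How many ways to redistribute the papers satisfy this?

256320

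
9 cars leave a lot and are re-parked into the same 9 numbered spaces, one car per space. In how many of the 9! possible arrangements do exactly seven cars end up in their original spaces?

Pick the 7 fixed positions: C(9,7) = 36 ways.
The remaining 2 must be deranged: !2 = 1.
Total: 36 × 1 = 36.

36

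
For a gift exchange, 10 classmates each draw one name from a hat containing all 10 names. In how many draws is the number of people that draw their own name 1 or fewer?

2669921

Sum C(10,i)·!(10-i) for i = 0..1:
  i=0: C(10,0)·!10 = 1·1334961 = 1334961
  i=1: C(10,1)·!9 = 10·133496 = 1334960
Total = 2669921.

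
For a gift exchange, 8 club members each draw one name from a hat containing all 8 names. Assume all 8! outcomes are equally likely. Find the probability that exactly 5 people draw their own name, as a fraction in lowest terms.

1/360

Favorable outcomes: C(8,5)·!3 = 56·2 = 112.
Total outcomes: 8! = 40320.
Probability = 112/40320 = 1/360.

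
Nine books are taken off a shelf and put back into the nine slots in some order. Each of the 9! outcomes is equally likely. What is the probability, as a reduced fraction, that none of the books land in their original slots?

16687/45360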